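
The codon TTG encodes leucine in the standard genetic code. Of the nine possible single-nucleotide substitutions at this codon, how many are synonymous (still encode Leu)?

Position 1: CTG → 1 synonymous.
Position 2: none → 0 synonymous.
Position 3: TTA → 1 synonymous.
Total: 1 + 0 + 1 = 2.

2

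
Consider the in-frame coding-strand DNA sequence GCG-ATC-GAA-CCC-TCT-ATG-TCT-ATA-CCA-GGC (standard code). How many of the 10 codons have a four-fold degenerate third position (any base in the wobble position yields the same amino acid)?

6

Codon 1 GCG (Ala): third position 4-fold.
Codon 2 ATC (Ile): third position 3-fold.
Codon 3 GAA (Glu): third position 2-fold.
Codon 4 CCC (Pro): third position 4-fold.
Codon 5 TCT (Ser): third position 4-fold.
Codon 6 ATG (Met): third position 1-fold.
Codon 7 TCT (Ser): third position 4-fold.
Codon 8 ATA (Ile): third position 3-fold.
Codon 9 CCA (Pro): third position 4-fold.
Codon 10 GGC (Gly): third position 4-fold.
Four-fold degenerate third positions: 6.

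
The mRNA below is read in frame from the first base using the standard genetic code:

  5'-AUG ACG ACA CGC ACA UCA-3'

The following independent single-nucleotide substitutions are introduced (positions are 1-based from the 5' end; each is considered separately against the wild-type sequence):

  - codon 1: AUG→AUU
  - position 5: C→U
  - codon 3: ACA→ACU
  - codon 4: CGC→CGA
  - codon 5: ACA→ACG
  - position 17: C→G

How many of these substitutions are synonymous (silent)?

Codon 1: AUG (Met) → AUU (Ile) — missense.
Codon 2: ACG (Thr) → AUG (Met) — missense.
Codon 3: ACA (Thr) → ACU (Thr) — synonymous.
Codon 4: CGC (Arg) → CGA (Arg) — synonymous.
Codon 5: ACA (Thr) → ACG (Thr) — synonymous.
Codon 6: UCA (Ser) → UGA (Stop) — nonsense.
Synonymous: 3 of 6.

3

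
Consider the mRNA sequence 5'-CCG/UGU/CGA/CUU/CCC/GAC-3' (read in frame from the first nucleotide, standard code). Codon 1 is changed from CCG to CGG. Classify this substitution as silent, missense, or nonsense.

Position 2 falls in codon 1: CCG → Pro.
After the substitution the codon is CGG → Arg.
Pro ≠ Arg, so this is a missense mutation.

missense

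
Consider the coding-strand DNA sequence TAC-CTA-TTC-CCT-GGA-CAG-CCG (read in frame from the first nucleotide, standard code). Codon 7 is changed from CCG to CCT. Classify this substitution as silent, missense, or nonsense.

silent

Position 21 falls in codon 7: CCG → Pro.
After the substitution the codon is CCT → Pro.
Both encode Pro, so the change is synonymous.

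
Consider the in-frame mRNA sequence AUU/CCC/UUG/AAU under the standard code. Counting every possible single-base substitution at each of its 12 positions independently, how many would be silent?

8

Codon 1 (AUU, Ile): 2 synonymous substitutions.
Codon 2 (CCC, Pro): 3 synonymous substitutions.
Codon 3 (UUG, Leu): 2 synonymous substitutions.
Codon 4 (AAU, Asn): 1 synonymous substitution.
Total: 2 + 3 + 2 + 1 = 8.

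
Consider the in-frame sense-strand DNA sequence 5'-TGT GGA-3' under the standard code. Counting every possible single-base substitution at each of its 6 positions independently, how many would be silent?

4

Codon 1 (TGT, Cys): 1 synonymous substitution.
Codon 2 (GGA, Gly): 3 synonymous substitutions.
Total: 1 + 3 = 4.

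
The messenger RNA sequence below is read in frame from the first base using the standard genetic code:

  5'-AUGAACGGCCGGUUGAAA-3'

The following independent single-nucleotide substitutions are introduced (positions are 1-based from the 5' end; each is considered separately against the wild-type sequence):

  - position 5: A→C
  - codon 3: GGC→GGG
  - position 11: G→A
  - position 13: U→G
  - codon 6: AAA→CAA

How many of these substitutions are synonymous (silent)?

Codon 2: AAC (Asn) → ACC (Thr) — missense.
Codon 3: GGC (Gly) → GGG (Gly) — synonymous.
Codon 4: CGG (Arg) → CAG (Gln) — missense.
Codon 5: UUG (Leu) → GUG (Val) — missense.
Codon 6: AAA (Lys) → CAA (Gln) — missense.
Synonymous: 1 of 5.

1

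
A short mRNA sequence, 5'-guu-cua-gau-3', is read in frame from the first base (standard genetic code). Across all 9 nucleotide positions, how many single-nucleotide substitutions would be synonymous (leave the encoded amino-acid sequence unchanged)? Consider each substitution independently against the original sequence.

Codon 1 (GUU, Val): 3 synonymous substitutions.
Codon 2 (CUA, Leu): 4 synonymous substitutions.
Codon 3 (GAU, Asp): 1 synonymous substitution.
Total: 3 + 4 + 1 = 8.

8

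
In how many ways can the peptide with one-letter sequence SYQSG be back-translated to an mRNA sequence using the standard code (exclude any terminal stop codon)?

576

Ser: 6 codons.
Tyr: 2 codons.
Gln: 2 codons.
Ser: 6 codons.
Gly: 4 codons.
6 × 2 × 2 × 6 × 4 = 576.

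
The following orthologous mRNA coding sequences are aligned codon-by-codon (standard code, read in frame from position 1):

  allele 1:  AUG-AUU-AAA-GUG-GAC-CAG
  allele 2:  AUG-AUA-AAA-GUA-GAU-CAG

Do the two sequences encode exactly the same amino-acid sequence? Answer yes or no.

Codon 1: AUG Met / AUG Met — identical.
Codon 2: AUU Ile / AUA Ile — synonymous.
Codon 3: AAA Lys / AAA Lys — identical.
Codon 4: GUG Val / GUA Val — synonymous.
Codon 5: GAC Asp / GAU Asp — synonymous.
Codon 6: CAG Gln / CAG Gln — identical.
Nonsynonymous differences: 0 → same protein.

yes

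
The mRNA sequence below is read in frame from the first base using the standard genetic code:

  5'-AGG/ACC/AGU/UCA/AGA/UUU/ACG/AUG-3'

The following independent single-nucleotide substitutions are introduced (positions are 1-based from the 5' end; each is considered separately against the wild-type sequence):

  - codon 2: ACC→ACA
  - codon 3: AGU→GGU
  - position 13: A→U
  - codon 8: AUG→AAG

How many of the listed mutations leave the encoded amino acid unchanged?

Codon 2: ACC (Thr) → ACA (Thr) — synonymous.
Codon 3: AGU (Ser) → GGU (Gly) — missense.
Codon 5: AGA (Arg) → UGA (Stop) — nonsense.
Codon 8: AUG (Met) → AAG (Lys) — missense.
Synonymous: 1 of 4.

1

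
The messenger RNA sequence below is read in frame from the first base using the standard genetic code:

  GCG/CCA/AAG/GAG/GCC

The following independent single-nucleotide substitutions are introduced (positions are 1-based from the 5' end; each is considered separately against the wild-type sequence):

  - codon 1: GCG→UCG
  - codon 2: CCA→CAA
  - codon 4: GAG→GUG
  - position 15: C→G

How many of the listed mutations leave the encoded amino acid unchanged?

Codon 1: GCG (Ala) → UCG (Ser) — missense.
Codon 2: CCA (Pro) → CAA (Gln) — missense.
Codon 4: GAG (Glu) → GUG (Val) — missense.
Codon 5: GCC (Ala) → GCG (Ala) — synonymous.
Synonymous: 1 of 4.

1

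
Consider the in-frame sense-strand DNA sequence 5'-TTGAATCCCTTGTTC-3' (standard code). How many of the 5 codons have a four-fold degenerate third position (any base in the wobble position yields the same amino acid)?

1

Codon 1 TTG (Leu): third position 2-fold.
Codon 2 AAT (Asn): third position 2-fold.
Codon 3 CCC (Pro): third position 4-fold.
Codon 4 TTG (Leu): third position 2-fold.
Codon 5 TTC (Phe): third position 2-fold.
Four-fold degenerate third positions: 1.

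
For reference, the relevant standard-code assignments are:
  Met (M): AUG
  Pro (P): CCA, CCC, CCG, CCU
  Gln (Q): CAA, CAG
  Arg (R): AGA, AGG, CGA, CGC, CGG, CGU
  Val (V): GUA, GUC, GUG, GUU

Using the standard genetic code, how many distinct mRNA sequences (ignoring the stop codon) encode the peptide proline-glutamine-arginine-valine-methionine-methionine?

Pro: 4 codons.
Gln: 2 codons.
Arg: 6 codons.
Val: 4 codons.
Met: 1 codon.
Met: 1 codon.
4 × 2 × 6 × 4 × 1 × 1 = 192.

192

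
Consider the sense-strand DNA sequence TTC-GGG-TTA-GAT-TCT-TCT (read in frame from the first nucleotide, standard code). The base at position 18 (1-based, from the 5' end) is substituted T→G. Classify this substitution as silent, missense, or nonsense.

Position 18 falls in codon 6: TCT → Ser.
After the substitution the codon is TCG → Ser.
Both encode Ser, so the change is synonymous.

silent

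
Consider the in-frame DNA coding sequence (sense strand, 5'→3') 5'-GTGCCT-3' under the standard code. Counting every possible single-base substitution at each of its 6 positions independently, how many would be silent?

Codon 1 (GTG, Val): 3 synonymous substitutions.
Codon 2 (CCT, Pro): 3 synonymous substitutions.
Total: 3 + 3 = 6.

6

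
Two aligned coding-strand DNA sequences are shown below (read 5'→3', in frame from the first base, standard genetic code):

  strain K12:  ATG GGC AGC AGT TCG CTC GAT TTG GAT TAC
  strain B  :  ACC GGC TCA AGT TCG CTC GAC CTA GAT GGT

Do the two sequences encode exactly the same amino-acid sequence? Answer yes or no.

Codon 1: ATG Met / ACC Thr — nonsynonymous.
Codon 2: GGC Gly / GGC Gly — identical.
Codon 3: AGC Ser / TCA Ser — synonymous.
Codon 4: AGT Ser / AGT Ser — identical.
Codon 5: TCG Ser / TCG Ser — identical.
Codon 6: CTC Leu / CTC Leu — identical.
Codon 7: GAT Asp / GAC Asp — synonymous.
Codon 8: TTG Leu / CTA Leu — synonymous.
Codon 9: GAT Asp / GAT Asp — identical.
Codon 10: TAC Tyr / GGT Gly — nonsynonymous.
Nonsynonymous differences: 2 → different protein.

no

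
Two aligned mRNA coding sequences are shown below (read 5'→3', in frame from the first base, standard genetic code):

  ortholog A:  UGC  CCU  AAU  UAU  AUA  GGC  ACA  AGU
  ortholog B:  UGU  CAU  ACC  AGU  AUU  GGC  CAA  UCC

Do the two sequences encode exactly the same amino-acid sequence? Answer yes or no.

Codon 1: UGC Cys / UGU Cys — synonymous.
Codon 2: CCU Pro / CAU His — nonsynonymous.
Codon 3: AAU Asn / ACC Thr — nonsynonymous.
Codon 4: UAU Tyr / AGU Ser — nonsynonymous.
Codon 5: AUA Ile / AUU Ile — synonymous.
Codon 6: GGC Gly / GGC Gly — identical.
Codon 7: ACA Thr / CAA Gln — nonsynonymous.
Codon 8: AGU Ser / UCC Ser — synonymous.
Nonsynonymous differences: 4 → different protein.

no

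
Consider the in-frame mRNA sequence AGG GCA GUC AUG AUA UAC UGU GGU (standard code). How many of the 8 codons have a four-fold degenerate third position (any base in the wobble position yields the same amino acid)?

3

Codon 1 AGG (Arg): third position 2-fold.
Codon 2 GCA (Ala): third position 4-fold.
Codon 3 GUC (Val): third position 4-fold.
Codon 4 AUG (Met): third position 1-fold.
Codon 5 AUA (Ile): third position 3-fold.
Codon 6 UAC (Tyr): third position 2-fold.
Codon 7 UGU (Cys): third position 2-fold.
Codon 8 GGU (Gly): third position 4-fold.
Four-fold degenerate third positions: 3.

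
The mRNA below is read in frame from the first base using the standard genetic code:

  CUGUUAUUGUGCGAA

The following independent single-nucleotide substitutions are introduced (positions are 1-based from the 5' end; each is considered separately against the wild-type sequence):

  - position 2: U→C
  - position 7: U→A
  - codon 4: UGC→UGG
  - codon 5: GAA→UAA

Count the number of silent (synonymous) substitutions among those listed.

Codon 1: CUG (Leu) → CCG (Pro) — missense.
Codon 3: UUG (Leu) → AUG (Met) — missense.
Codon 4: UGC (Cys) → UGG (Trp) — missense.
Codon 5: GAA (Glu) → UAA (Stop) — nonsense.
Synonymous: 0 of 4.

0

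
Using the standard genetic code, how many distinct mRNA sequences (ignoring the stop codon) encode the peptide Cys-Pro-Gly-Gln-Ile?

192

Cys: 2 codons.
Pro: 4 codons.
Gly: 4 codons.
Gln: 2 codons.
Ile: 3 codons.
2 × 4 × 4 × 2 × 3 = 192.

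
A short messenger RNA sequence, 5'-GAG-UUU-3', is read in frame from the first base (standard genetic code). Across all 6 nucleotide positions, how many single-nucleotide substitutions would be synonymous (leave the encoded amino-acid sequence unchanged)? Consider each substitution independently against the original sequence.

2

Codon 1 (GAG, Glu): 1 synonymous substitution.
Codon 2 (UUU, Phe): 1 synonymous substitution.
Total: 1 + 1 = 2.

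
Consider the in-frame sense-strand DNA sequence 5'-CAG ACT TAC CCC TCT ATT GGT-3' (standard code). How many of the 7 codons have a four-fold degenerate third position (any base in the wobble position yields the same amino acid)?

Codon 1 CAG (Gln): third position 2-fold.
Codon 2 ACT (Thr): third position 4-fold.
Codon 3 TAC (Tyr): third position 2-fold.
Codon 4 CCC (Pro): third position 4-fold.
Codon 5 TCT (Ser): third position 4-fold.
Codon 6 ATT (Ile): third position 3-fold.
Codon 7 GGT (Gly): third position 4-fold.
Four-fold degenerate third positions: 4.

4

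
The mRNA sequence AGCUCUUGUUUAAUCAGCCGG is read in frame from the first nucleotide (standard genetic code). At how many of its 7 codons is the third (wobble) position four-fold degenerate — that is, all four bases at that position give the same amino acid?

Codon 1 AGC (Ser): third position 2-fold.
Codon 2 UCU (Ser): third position 4-fold.
Codon 3 UGU (Cys): third position 2-fold.
Codon 4 UUA (Leu): third position 2-fold.
Codon 5 AUC (Ile): third position 3-fold.
Codon 6 AGC (Ser): third position 2-fold.
Codon 7 CGG (Arg): third position 4-fold.
Four-fold degenerate third positions: 2.

2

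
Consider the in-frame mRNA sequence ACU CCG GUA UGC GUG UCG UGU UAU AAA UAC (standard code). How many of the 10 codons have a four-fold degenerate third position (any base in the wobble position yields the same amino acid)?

Codon 1 ACU (Thr): third position 4-fold.
Codon 2 CCG (Pro): third position 4-fold.
Codon 3 GUA (Val): third position 4-fold.
Codon 4 UGC (Cys): third position 2-fold.
Codon 5 GUG (Val): third position 4-fold.
Codon 6 UCG (Ser): third position 4-fold.
Codon 7 UGU (Cys): third position 2-fold.
Codon 8 UAU (Tyr): third position 2-fold.
Codon 9 AAA (Lys): third position 2-fold.
Codon 10 UAC (Tyr): third position 2-fold.
Four-fold degenerate third positions: 5.

5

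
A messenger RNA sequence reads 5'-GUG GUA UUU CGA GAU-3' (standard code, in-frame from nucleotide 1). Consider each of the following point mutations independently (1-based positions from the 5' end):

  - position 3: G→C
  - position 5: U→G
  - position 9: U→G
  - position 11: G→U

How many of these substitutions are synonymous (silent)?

Codon 1: GUG (Val) → GUC (Val) — synonymous.
Codon 2: GUA (Val) → GGA (Gly) — missense.
Codon 3: UUU (Phe) → UUG (Leu) — missense.
Codon 4: CGA (Arg) → CUA (Leu) — missense.
Synonymous: 1 of 4.

1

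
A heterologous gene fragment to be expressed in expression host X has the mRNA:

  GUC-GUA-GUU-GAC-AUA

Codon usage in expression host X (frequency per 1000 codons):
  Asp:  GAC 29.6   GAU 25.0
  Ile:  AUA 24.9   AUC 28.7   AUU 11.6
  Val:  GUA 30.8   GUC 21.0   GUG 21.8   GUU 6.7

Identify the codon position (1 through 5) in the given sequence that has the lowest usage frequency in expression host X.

3

Codon 1 GUC (Val): 21.0 per 1000.
Codon 2 GUA (Val): 30.8 per 1000.
Codon 3 GUU (Val): 6.7 per 1000.
Codon 4 GAC (Asp): 29.6 per 1000.
Codon 5 AUA (Ile): 24.9 per 1000.
Lowest frequency is 6.7 at codon 3.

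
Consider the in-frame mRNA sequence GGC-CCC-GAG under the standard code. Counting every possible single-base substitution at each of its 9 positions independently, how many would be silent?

Codon 1 (GGC, Gly): 3 synonymous substitutions.
Codon 2 (CCC, Pro): 3 synonymous substitutions.
Codon 3 (GAG, Glu): 1 synonymous substitution.
Total: 3 + 3 + 1 = 7.

7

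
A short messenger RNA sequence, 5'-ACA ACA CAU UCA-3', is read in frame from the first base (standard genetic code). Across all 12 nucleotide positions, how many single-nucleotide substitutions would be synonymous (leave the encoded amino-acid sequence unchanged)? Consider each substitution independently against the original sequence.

Codon 1 (ACA, Thr): 3 synonymous substitutions.
Codon 2 (ACA, Thr): 3 synonymous substitutions.
Codon 3 (CAU, His): 1 synonymous substitution.
Codon 4 (UCA, Ser): 3 synonymous substitutions.
Total: 3 + 3 + 1 + 3 = 10.

10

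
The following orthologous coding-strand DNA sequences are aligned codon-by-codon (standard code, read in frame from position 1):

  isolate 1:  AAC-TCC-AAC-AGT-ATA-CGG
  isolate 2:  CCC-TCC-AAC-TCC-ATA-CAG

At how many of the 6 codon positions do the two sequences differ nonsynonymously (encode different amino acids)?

Codon 1: AAC Asn / CCC Pro — nonsynonymous.
Codon 2: TCC Ser / TCC Ser — identical.
Codon 3: AAC Asn / AAC Asn — identical.
Codon 4: AGT Ser / TCC Ser — synonymous.
Codon 5: ATA Ile / ATA Ile — identical.
Codon 6: CGG Arg / CAG Gln — nonsynonymous.
Nonsynonymous differences: 2.

2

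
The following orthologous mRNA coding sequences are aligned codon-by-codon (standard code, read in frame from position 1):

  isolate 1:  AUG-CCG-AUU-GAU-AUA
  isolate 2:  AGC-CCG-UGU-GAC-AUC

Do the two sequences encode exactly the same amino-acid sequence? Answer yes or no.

no

Codon 1: AUG Met / AGC Ser — nonsynonymous.
Codon 2: CCG Pro / CCG Pro — identical.
Codon 3: AUU Ile / UGU Cys — nonsynonymous.
Codon 4: GAU Asp / GAC Asp — synonymous.
Codon 5: AUA Ile / AUC Ile — synonymous.
Nonsynonymous differences: 2 → different protein.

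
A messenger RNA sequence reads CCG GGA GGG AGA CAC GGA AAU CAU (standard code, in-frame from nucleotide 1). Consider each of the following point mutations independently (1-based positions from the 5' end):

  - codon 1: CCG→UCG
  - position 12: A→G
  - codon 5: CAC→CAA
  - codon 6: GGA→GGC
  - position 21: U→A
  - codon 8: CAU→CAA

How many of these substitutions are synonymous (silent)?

2

Codon 1: CCG (Pro) → UCG (Ser) — missense.
Codon 4: AGA (Arg) → AGG (Arg) — synonymous.
Codon 5: CAC (His) → CAA (Gln) — missense.
Codon 6: GGA (Gly) → GGC (Gly) — synonymous.
Codon 7: AAU (Asn) → AAA (Lys) — missense.
Codon 8: CAU (His) → CAA (Gln) — missense.
Synonymous: 2 of 6.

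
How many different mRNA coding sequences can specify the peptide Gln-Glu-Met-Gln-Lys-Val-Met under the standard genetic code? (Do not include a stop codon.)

64

Gln: 2 codons.
Glu: 2 codons.
Met: 1 codon.
Gln: 2 codons.
Lys: 2 codons.
Val: 4 codons.
Met: 1 codon.
2 × 2 × 1 × 2 × 2 × 4 × 1 = 64.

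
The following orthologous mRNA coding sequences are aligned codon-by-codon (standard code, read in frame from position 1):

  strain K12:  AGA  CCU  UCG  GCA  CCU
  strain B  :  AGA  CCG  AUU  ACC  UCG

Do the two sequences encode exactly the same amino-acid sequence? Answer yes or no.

no

Codon 1: AGA Arg / AGA Arg — identical.
Codon 2: CCU Pro / CCG Pro — synonymous.
Codon 3: UCG Ser / AUU Ile — nonsynonymous.
Codon 4: GCA Ala / ACC Thr — nonsynonymous.
Codon 5: CCU Pro / UCG Ser — nonsynonymous.
Nonsynonymous differences: 3 → different protein.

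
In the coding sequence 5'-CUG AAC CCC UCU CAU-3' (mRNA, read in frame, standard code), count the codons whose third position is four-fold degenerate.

Codon 1 CUG (Leu): third position 4-fold.
Codon 2 AAC (Asn): third position 2-fold.
Codon 3 CCC (Pro): third position 4-fold.
Codon 4 UCU (Ser): third position 4-fold.
Codon 5 CAU (His): third position 2-fold.
Four-fold degenerate third positions: 3.

3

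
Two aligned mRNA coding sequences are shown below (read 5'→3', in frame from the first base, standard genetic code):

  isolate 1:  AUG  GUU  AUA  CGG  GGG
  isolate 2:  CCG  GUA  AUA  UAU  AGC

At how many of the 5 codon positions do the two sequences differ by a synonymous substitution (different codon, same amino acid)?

Codon 1: AUG Met / CCG Pro — nonsynonymous.
Codon 2: GUU Val / GUA Val — synonymous.
Codon 3: AUA Ile / AUA Ile — identical.
Codon 4: CGG Arg / UAU Tyr — nonsynonymous.
Codon 5: GGG Gly / AGC Ser — nonsynonymous.
Synonymous differences: 1.

1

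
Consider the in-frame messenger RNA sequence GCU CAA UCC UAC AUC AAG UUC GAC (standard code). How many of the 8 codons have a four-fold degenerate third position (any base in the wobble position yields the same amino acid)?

Codon 1 GCU (Ala): third position 4-fold.
Codon 2 CAA (Gln): third position 2-fold.
Codon 3 UCC (Ser): third position 4-fold.
Codon 4 UAC (Tyr): third position 2-fold.
Codon 5 AUC (Ile): third position 3-fold.
Codon 6 AAG (Lys): third position 2-fold.
Codon 7 UUC (Phe): third position 2-fold.
Codon 8 GAC (Asp): third position 2-fold.
Four-fold degenerate third positions: 2.

2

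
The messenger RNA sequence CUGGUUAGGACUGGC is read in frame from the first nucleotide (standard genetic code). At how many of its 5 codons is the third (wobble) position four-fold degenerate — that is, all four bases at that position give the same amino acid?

4

Codon 1 CUG (Leu): third position 4-fold.
Codon 2 GUU (Val): third position 4-fold.
Codon 3 AGG (Arg): third position 2-fold.
Codon 4 ACU (Thr): third position 4-fold.
Codon 5 GGC (Gly): third position 4-fold.
Four-fold degenerate third positions: 4.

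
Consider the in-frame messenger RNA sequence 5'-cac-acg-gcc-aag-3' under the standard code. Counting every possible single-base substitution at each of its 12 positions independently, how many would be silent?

8

Codon 1 (CAC, His): 1 synonymous substitution.
Codon 2 (ACG, Thr): 3 synonymous substitutions.
Codon 3 (GCC, Ala): 3 synonymous substitutions.
Codon 4 (AAG, Lys): 1 synonymous substitution.
Total: 1 + 3 + 3 + 1 = 8.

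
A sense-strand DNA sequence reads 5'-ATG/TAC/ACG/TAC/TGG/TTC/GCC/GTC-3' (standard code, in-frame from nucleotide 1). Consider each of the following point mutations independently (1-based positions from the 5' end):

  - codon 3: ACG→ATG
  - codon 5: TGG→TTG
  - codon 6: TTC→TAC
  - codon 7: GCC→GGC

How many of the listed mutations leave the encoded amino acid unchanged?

Codon 3: ACG (Thr) → ATG (Met) — missense.
Codon 5: TGG (Trp) → TTG (Leu) — missense.
Codon 6: TTC (Phe) → TAC (Tyr) — missense.
Codon 7: GCC (Ala) → GGC (Gly) — missense.
Synonymous: 0 of 4.

0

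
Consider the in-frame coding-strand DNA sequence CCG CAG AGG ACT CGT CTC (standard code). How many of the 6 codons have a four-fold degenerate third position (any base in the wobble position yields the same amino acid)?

4

Codon 1 CCG (Pro): third position 4-fold.
Codon 2 CAG (Gln): third position 2-fold.
Codon 3 AGG (Arg): third position 2-fold.
Codon 4 ACT (Thr): third position 4-fold.
Codon 5 CGT (Arg): third position 4-fold.
Codon 6 CTC (Leu): third position 4-fold.
Four-fold degenerate third positions: 4.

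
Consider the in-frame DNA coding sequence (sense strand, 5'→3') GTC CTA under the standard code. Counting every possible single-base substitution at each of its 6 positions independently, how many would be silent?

7

Codon 1 (GTC, Val): 3 synonymous substitutions.
Codon 2 (CTA, Leu): 4 synonymous substitutions.
Total: 3 + 4 = 7.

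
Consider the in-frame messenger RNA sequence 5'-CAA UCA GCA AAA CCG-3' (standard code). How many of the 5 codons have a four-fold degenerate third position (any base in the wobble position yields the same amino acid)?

3

Codon 1 CAA (Gln): third position 2-fold.
Codon 2 UCA (Ser): third position 4-fold.
Codon 3 GCA (Ala): third position 4-fold.
Codon 4 AAA (Lys): third position 2-fold.
Codon 5 CCG (Pro): third position 4-fold.
Four-fold degenerate third positions: 3.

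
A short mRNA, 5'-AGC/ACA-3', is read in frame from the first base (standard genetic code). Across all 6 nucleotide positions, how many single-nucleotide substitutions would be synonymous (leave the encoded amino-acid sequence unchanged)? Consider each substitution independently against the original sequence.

4

Codon 1 (AGC, Ser): 1 synonymous substitution.
Codon 2 (ACA, Thr): 3 synonymous substitutions.
Total: 1 + 3 = 4.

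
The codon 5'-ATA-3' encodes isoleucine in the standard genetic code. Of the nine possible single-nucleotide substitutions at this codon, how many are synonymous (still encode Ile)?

Position 1: none → 0 synonymous.
Position 2: none → 0 synonymous.
Position 3: ATT, ATC → 2 synonymous.
Total: 0 + 0 + 2 = 2.

2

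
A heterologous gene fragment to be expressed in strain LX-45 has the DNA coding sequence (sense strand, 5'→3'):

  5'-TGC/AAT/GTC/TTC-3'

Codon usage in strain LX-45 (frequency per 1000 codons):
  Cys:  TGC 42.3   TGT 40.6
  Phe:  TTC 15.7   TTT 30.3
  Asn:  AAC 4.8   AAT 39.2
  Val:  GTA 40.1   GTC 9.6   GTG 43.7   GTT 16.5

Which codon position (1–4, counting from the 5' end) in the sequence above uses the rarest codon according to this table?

3

Codon 1 TGC (Cys): 42.3 per 1000.
Codon 2 AAT (Asn): 39.2 per 1000.
Codon 3 GTC (Val): 9.6 per 1000.
Codon 4 TTC (Phe): 15.7 per 1000.
Lowest frequency is 9.6 at codon 3.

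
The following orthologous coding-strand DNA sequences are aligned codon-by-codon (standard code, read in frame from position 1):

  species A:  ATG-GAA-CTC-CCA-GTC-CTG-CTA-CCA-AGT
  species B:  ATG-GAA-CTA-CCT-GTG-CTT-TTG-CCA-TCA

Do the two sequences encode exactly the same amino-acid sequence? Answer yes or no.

yes

Codon 1: ATG Met / ATG Met — identical.
Codon 2: GAA Glu / GAA Glu — identical.
Codon 3: CTC Leu / CTA Leu — synonymous.
Codon 4: CCA Pro / CCT Pro — synonymous.
Codon 5: GTC Val / GTG Val — synonymous.
Codon 6: CTG Leu / CTT Leu — synonymous.
Codon 7: CTA Leu / TTG Leu — synonymous.
Codon 8: CCA Pro / CCA Pro — identical.
Codon 9: AGT Ser / TCA Ser — synonymous.
Nonsynonymous differences: 0 → same protein.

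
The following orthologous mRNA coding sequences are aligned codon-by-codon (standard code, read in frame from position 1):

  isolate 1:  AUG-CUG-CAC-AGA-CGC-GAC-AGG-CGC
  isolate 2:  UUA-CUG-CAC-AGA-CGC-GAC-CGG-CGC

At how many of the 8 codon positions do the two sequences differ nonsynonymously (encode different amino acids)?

1

Codon 1: AUG Met / UUA Leu — nonsynonymous.
Codon 2: CUG Leu / CUG Leu — identical.
Codon 3: CAC His / CAC His — identical.
Codon 4: AGA Arg / AGA Arg — identical.
Codon 5: CGC Arg / CGC Arg — identical.
Codon 6: GAC Asp / GAC Asp — identical.
Codon 7: AGG Arg / CGG Arg — synonymous.
Codon 8: CGC Arg / CGC Arg — identical.
Nonsynonymous differences: 1.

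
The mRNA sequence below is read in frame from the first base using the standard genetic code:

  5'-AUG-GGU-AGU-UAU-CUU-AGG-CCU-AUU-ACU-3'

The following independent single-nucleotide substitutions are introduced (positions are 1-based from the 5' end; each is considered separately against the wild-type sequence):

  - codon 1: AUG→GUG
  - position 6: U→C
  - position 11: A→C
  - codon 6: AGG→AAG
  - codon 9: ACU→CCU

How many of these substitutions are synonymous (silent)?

Codon 1: AUG (Met) → GUG (Val) — missense.
Codon 2: GGU (Gly) → GGC (Gly) — synonymous.
Codon 4: UAU (Tyr) → UCU (Ser) — missense.
Codon 6: AGG (Arg) → AAG (Lys) — missense.
Codon 9: ACU (Thr) → CCU (Pro) — missense.
Synonymous: 1 of 5.

1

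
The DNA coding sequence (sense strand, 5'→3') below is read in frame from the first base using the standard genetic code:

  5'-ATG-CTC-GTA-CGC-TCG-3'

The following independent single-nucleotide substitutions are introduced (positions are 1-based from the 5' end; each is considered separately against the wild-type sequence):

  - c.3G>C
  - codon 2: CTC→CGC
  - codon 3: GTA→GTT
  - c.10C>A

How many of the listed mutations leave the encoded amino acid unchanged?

Codon 1: ATG (Met) → ATC (Ile) — missense.
Codon 2: CTC (Leu) → CGC (Arg) — missense.
Codon 3: GTA (Val) → GTT (Val) — synonymous.
Codon 4: CGC (Arg) → AGC (Ser) — missense.
Synonymous: 1 of 4.

1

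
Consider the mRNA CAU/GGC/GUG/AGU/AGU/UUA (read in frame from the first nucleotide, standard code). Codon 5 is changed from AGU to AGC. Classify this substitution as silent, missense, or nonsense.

silent

Position 15 falls in codon 5: AGU → Ser.
After the substitution the codon is AGC → Ser.
Both encode Ser, so the change is synonymous.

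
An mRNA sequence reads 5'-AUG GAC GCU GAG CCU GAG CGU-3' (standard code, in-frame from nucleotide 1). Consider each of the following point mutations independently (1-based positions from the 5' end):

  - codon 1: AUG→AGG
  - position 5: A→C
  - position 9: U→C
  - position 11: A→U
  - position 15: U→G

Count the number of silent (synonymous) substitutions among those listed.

Codon 1: AUG (Met) → AGG (Arg) — missense.
Codon 2: GAC (Asp) → GCC (Ala) — missense.
Codon 3: GCU (Ala) → GCC (Ala) — synonymous.
Codon 4: GAG (Glu) → GUG (Val) — missense.
Codon 5: CCU (Pro) → CCG (Pro) — synonymous.
Synonymous: 2 of 5.

2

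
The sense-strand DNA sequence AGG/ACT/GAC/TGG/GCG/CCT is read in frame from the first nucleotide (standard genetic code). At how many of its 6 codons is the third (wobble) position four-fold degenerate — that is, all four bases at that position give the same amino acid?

3

Codon 1 AGG (Arg): third position 2-fold.
Codon 2 ACT (Thr): third position 4-fold.
Codon 3 GAC (Asp): third position 2-fold.
Codon 4 TGG (Trp): third position 1-fold.
Codon 5 GCG (Ala): third position 4-fold.
Codon 6 CCT (Pro): third position 4-fold.
Four-fold degenerate third positions: 3.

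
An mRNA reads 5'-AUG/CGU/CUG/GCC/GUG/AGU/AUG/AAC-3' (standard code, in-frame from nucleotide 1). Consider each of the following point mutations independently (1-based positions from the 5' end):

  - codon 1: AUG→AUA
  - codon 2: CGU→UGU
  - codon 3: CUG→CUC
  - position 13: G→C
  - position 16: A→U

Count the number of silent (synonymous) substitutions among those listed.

Codon 1: AUG (Met) → AUA (Ile) — missense.
Codon 2: CGU (Arg) → UGU (Cys) — missense.
Codon 3: CUG (Leu) → CUC (Leu) — synonymous.
Codon 5: GUG (Val) → CUG (Leu) — missense.
Codon 6: AGU (Ser) → UGU (Cys) — missense.
Synonymous: 1 of 5.

1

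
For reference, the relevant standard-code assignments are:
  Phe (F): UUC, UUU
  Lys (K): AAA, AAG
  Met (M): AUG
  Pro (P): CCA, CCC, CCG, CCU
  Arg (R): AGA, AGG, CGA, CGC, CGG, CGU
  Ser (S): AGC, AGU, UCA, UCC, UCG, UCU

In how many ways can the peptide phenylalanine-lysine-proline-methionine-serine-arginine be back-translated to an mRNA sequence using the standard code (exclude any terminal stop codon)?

576

Phe: 2 codons.
Lys: 2 codons.
Pro: 4 codons.
Met: 1 codon.
Ser: 6 codons.
Arg: 6 codons.
2 × 2 × 4 × 1 × 6 × 6 = 576.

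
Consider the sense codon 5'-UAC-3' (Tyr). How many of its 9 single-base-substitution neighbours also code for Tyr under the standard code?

Position 1: none → 0 synonymous.
Position 2: none → 0 synonymous.
Position 3: UAU → 1 synonymous.
Total: 0 + 0 + 1 = 1.

1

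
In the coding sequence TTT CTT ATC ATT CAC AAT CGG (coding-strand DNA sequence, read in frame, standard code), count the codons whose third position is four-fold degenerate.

Codon 1 TTT (Phe): third position 2-fold.
Codon 2 CTT (Leu): third position 4-fold.
Codon 3 ATC (Ile): third position 3-fold.
Codon 4 ATT (Ile): third position 3-fold.
Codon 5 CAC (His): third position 2-fold.
Codon 6 AAT (Asn): third position 2-fold.
Codon 7 CGG (Arg): third position 4-fold.
Four-fold degenerate third positions: 2.

2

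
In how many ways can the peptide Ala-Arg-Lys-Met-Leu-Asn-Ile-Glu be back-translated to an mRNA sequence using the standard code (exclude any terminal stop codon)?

3456

Ala: 4 codons.
Arg: 6 codons.
Lys: 2 codons.
Met: 1 codon.
Leu: 6 codons.
Asn: 2 codons.
Ile: 3 codons.
Glu: 2 codons.
4 × 6 × 2 × 1 × 6 × 2 × 3 × 2 = 3456.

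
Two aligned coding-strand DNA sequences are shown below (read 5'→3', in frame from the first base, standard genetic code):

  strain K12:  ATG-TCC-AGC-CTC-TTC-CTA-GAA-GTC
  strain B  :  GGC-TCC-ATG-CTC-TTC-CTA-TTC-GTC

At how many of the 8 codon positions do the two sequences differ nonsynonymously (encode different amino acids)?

Codon 1: ATG Met / GGC Gly — nonsynonymous.
Codon 2: TCC Ser / TCC Ser — identical.
Codon 3: AGC Ser / ATG Met — nonsynonymous.
Codon 4: CTC Leu / CTC Leu — identical.
Codon 5: TTC Phe / TTC Phe — identical.
Codon 6: CTA Leu / CTA Leu — identical.
Codon 7: GAA Glu / TTC Phe — nonsynonymous.
Codon 8: GTC Val / GTC Val — identical.
Nonsynonymous differences: 3.

3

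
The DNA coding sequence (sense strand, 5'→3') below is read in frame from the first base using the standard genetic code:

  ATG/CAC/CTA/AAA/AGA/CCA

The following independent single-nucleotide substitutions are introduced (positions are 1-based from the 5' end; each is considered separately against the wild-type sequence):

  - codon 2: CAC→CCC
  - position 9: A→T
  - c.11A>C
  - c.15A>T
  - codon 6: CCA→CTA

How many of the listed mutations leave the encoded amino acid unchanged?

1

Codon 2: CAC (His) → CCC (Pro) — missense.
Codon 3: CTA (Leu) → CTT (Leu) — synonymous.
Codon 4: AAA (Lys) → ACA (Thr) — missense.
Codon 5: AGA (Arg) → AGT (Ser) — missense.
Codon 6: CCA (Pro) → CTA (Leu) — missense.
Synonymous: 1 of 5.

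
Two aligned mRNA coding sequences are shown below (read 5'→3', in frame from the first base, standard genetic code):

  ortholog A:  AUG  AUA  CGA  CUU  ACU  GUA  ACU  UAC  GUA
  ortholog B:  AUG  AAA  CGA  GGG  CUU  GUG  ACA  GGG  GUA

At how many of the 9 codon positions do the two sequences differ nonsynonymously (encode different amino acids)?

Codon 1: AUG Met / AUG Met — identical.
Codon 2: AUA Ile / AAA Lys — nonsynonymous.
Codon 3: CGA Arg / CGA Arg — identical.
Codon 4: CUU Leu / GGG Gly — nonsynonymous.
Codon 5: ACU Thr / CUU Leu — nonsynonymous.
Codon 6: GUA Val / GUG Val — synonymous.
Codon 7: ACU Thr / ACA Thr — synonymous.
Codon 8: UAC Tyr / GGG Gly — nonsynonymous.
Codon 9: GUA Val / GUA Val — identical.
Nonsynonymous differences: 4.

4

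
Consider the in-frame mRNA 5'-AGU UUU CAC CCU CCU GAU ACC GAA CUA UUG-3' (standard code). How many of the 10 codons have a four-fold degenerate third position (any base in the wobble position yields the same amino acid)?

4

Codon 1 AGU (Ser): third position 2-fold.
Codon 2 UUU (Phe): third position 2-fold.
Codon 3 CAC (His): third position 2-fold.
Codon 4 CCU (Pro): third position 4-fold.
Codon 5 CCU (Pro): third position 4-fold.
Codon 6 GAU (Asp): third position 2-fold.
Codon 7 ACC (Thr): third position 4-fold.
Codon 8 GAA (Glu): third position 2-fold.
Codon 9 CUA (Leu): third position 4-fold.
Codon 10 UUG (Leu): third position 2-fold.
Four-fold degenerate third positions: 4.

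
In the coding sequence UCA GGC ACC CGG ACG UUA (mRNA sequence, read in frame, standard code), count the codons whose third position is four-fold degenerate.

5

Codon 1 UCA (Ser): third position 4-fold.
Codon 2 GGC (Gly): third position 4-fold.
Codon 3 ACC (Thr): third position 4-fold.
Codon 4 CGG (Arg): third position 4-fold.
Codon 5 ACG (Thr): third position 4-fold.
Codon 6 UUA (Leu): third position 2-fold.
Four-fold degenerate third positions: 5.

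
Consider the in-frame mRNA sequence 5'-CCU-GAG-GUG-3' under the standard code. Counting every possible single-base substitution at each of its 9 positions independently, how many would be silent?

Codon 1 (CCU, Pro): 3 synonymous substitutions.
Codon 2 (GAG, Glu): 1 synonymous substitution.
Codon 3 (GUG, Val): 3 synonymous substitutions.
Total: 3 + 1 + 3 = 7.

7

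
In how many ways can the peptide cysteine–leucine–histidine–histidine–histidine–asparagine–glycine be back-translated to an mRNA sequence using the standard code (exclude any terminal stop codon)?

768

Cys: 2 codons.
Leu: 6 codons.
His: 2 codons.
His: 2 codons.
His: 2 codons.
Asn: 2 codons.
Gly: 4 codons.
2 × 6 × 2 × 2 × 2 × 2 × 4 = 768.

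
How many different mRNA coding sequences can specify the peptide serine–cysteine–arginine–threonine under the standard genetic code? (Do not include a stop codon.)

Ser: 6 codons.
Cys: 2 codons.
Arg: 6 codons.
Thr: 4 codons.
6 × 2 × 6 × 4 = 288.

288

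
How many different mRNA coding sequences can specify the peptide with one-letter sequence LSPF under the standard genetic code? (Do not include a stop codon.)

Leu: 6 codons.
Ser: 6 codons.
Pro: 4 codons.
Phe: 2 codons.
6 × 6 × 4 × 2 = 288.

288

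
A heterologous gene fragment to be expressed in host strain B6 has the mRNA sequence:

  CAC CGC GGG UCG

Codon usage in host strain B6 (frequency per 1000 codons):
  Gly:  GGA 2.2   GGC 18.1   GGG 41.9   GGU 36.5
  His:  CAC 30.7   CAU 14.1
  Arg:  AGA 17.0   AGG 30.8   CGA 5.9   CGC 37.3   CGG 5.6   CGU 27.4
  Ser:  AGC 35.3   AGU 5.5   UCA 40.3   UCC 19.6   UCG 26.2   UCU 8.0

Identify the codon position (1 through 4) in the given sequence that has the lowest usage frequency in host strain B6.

Codon 1 CAC (His): 30.7 per 1000.
Codon 2 CGC (Arg): 37.3 per 1000.
Codon 3 GGG (Gly): 41.9 per 1000.
Codon 4 UCG (Ser): 26.2 per 1000.
Lowest frequency is 26.2 at codon 4.

4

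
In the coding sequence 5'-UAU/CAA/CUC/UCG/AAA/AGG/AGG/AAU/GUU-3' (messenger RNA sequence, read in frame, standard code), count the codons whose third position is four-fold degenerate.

Codon 1 UAU (Tyr): third position 2-fold.
Codon 2 CAA (Gln): third position 2-fold.
Codon 3 CUC (Leu): third position 4-fold.
Codon 4 UCG (Ser): third position 4-fold.
Codon 5 AAA (Lys): third position 2-fold.
Codon 6 AGG (Arg): third position 2-fold.
Codon 7 AGG (Arg): third position 2-fold.
Codon 8 AAU (Asn): third position 2-fold.
Codon 9 GUU (Val): third position 4-fold.
Four-fold degenerate third positions: 3.

3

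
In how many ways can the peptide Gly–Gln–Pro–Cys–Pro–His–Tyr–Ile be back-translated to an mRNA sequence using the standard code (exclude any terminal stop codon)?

3072

Gly: 4 codons.
Gln: 2 codons.
Pro: 4 codons.
Cys: 2 codons.
Pro: 4 codons.
His: 2 codons.
Tyr: 2 codons.
Ile: 3 codons.
4 × 2 × 4 × 2 × 4 × 2 × 2 × 3 = 3072.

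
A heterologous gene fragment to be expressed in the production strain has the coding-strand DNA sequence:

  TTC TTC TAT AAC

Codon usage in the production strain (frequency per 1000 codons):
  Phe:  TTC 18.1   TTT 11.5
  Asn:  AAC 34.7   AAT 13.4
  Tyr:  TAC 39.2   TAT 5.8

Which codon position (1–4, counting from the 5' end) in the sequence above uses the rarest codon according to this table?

3

Codon 1 TTC (Phe): 18.1 per 1000.
Codon 2 TTC (Phe): 18.1 per 1000.
Codon 3 TAT (Tyr): 5.8 per 1000.
Codon 4 AAC (Asn): 34.7 per 1000.
Lowest frequency is 5.8 at codon 3.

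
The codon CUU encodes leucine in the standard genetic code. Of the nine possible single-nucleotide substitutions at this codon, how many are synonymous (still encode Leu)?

3

Position 1: none → 0 synonymous.
Position 2: none → 0 synonymous.
Position 3: CUC, CUA, CUG → 3 synonymous.
Total: 0 + 0 + 3 = 3.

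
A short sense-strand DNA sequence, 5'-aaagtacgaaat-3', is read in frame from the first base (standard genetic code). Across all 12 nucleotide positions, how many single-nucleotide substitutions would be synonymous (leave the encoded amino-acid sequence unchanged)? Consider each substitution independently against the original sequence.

9

Codon 1 (AAA, Lys): 1 synonymous substitution.
Codon 2 (GTA, Val): 3 synonymous substitutions.
Codon 3 (CGA, Arg): 4 synonymous substitutions.
Codon 4 (AAT, Asn): 1 synonymous substitution.
Total: 1 + 3 + 4 + 1 = 9.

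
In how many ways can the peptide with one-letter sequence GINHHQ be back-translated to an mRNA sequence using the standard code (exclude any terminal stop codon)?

Gly: 4 codons.
Ile: 3 codons.
Asn: 2 codons.
His: 2 codons.
His: 2 codons.
Gln: 2 codons.
4 × 3 × 2 × 2 × 2 × 2 = 192.

192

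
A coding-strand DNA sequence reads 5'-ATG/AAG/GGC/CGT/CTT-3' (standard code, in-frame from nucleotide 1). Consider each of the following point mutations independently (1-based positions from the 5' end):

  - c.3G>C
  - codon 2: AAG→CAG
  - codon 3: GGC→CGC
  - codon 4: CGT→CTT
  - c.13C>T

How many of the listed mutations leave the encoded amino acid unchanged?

Codon 1: ATG (Met) → ATC (Ile) — missense.
Codon 2: AAG (Lys) → CAG (Gln) — missense.
Codon 3: GGC (Gly) → CGC (Arg) — missense.
Codon 4: CGT (Arg) → CTT (Leu) — missense.
Codon 5: CTT (Leu) → TTT (Phe) — missense.
Synonymous: 0 of 5.

0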